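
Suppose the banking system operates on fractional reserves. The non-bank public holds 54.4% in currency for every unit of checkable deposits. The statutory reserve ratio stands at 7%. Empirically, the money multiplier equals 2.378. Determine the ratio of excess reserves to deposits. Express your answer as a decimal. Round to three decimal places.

Using m = 2.378. Since m = (1 + c)/(c + rr + e), the denominator satisfies c + rr + e = (1 + c)/m = (1 + 0.544) / 2.378 ≈ 0.649285.
With c = 0.544 and rr = 0.07, the ratio of excess reserves to deposits is 0.649285 − 0.544 − 0.07 = 0.035285.

0.035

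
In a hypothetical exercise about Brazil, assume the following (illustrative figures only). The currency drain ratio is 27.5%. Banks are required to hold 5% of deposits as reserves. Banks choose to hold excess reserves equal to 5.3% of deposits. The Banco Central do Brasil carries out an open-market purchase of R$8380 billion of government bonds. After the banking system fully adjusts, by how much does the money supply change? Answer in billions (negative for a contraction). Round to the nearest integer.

The money multiplier is m = (1 + c) / (rr + e + c) = (1 + 0.275) / (0.05 + 0.053 + 0.275) ≈ 3.37302.
The purchase adds 8380 billion of base, so ΔM = m × ΔMB = 3.37302 × (+8380) = 28265.9076 billion.

R$28266 billion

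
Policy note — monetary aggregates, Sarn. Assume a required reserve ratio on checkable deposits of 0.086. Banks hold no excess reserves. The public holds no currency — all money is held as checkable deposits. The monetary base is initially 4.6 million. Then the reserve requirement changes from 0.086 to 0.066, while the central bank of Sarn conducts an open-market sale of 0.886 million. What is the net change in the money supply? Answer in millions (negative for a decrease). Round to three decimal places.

2.784 million

Before: m₁ = 1 / (0.086) ≈ 11.62791, MB₁ = 4.6, so M₁ = 11.62791 × 4.6 ≈ 53.4884 million.
After: m₂ = 1 / (0.066) ≈ 15.15152, MB₂ = 4.6 − 0.886 = 3.714, so M₂ = 15.15152 × 3.714 ≈ 56.2727 million.
ΔM = M₂ − M₁ = 56.2727 − 53.4884 = 2.7843 million.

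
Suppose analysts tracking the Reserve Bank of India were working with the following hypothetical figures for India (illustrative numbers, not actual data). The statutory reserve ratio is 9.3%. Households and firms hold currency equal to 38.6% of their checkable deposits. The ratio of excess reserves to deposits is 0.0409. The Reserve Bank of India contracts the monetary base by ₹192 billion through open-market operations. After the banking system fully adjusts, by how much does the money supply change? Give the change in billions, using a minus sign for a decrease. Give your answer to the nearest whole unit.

The money multiplier is m = (1 + c) / (rr + e + c) = (1 + 0.386) / (0.093 + 0.0409 + 0.386) ≈ 2.6659.
The sale removes 192 billion of base, so ΔM = m × ΔMB = 2.6659 × (−192) = -511.8528 billion.

-512 billion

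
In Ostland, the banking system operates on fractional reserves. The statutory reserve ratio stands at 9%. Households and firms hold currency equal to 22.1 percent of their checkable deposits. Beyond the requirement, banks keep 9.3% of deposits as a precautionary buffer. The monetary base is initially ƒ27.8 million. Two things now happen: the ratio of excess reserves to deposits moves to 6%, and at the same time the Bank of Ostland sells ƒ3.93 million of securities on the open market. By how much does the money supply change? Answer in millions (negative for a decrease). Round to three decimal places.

Before: m₁ = (1 + 0.221) / (0.09 + 0.093 + 0.221) ≈ 3.022277, MB₁ = 27.8, so M₁ = 3.022277 × 27.8 ≈ 84.0193 million.
After: m₂ = (1 + 0.221) / (0.09 + 0.06 + 0.221) ≈ 3.291105, MB₂ = 27.8 − 3.93 = 23.87, so M₂ = 3.291105 × 23.87 ≈ 78.5587 million.
ΔM = M₂ − M₁ = 78.5587 − 84.0193 = -5.4606 million.

-5.461 million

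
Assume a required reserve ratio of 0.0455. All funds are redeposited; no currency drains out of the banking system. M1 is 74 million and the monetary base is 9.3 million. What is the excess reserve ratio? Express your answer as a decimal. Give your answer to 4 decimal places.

0.0802

Using m = M/MB = 74/9.3 ≈ 7.956989. Since m = (1 + c)/(c + rr + e), the denominator satisfies c + rr + e = (1 + c)/m = (1 + 0) / 7.956989 ≈ 0.125676.
With c = 0 and rr = 0.0455, the excess reserve ratio is 0.125676 − 0 − 0.0455 = 0.080176.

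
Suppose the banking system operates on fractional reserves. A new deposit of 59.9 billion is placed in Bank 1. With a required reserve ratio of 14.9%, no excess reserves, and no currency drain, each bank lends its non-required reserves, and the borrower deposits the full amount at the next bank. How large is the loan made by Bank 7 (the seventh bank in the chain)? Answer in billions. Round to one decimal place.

Each bank lends a fraction (1 − rr) = 0.8510 of the deposit it receives, so Bank 7 receives 59.9·0.8510^6 and lends 59.9·0.8510^7 ≈ 19.3613 billion.

19.4 billion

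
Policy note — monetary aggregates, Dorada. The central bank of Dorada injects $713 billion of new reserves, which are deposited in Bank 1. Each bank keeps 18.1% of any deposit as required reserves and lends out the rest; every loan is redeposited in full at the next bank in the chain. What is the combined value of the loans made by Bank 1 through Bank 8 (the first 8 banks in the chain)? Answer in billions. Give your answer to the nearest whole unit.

$2573 billion

Bank i lends (1 − rr)^i of the original deposit: Bank 1 lends 713·0.8190 = 583.9470, Bank 2 lends 713·0.8190² ≈ 478.2526, and so on.
Summing a geometric series: total = 713·[0.8190·(1 − 0.8190^8) / (1 − 0.8190)] ≈ 2573.1470 billion.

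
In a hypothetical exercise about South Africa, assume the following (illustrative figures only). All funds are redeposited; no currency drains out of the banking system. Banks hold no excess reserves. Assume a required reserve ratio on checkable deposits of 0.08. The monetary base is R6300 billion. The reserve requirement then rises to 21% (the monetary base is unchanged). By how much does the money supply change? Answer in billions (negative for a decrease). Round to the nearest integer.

Initially m₁ = 1 / (0.08) = 12.5, so M₁ = 12.5 × 6300 = 78750 billion.
After the change m₂ = 1 / (0.21) ≈ 4.76190, so M₂ = 4.76190 × 6300 = 29999.97 billion.
ΔM = M₂ − M₁ = 29999.97 − 78750 = -48750.03 billion.

-48750 billion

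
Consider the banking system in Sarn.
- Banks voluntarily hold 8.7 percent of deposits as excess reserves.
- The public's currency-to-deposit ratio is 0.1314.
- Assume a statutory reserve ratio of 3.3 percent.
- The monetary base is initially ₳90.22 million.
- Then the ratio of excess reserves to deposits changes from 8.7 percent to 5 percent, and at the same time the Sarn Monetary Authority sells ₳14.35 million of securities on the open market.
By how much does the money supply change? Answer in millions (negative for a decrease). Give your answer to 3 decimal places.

-5.656 million

Before: m₁ = (1 + 0.1314) / (0.033 + 0.087 + 0.1314) ≈ 4.500398, MB₁ = 90.22, so M₁ = 4.500398 × 90.22 ≈ 406.0259 million.
After: m₂ = (1 + 0.1314) / (0.033 + 0.05 + 0.1314) ≈ 5.277052, MB₂ = 90.22 − 14.35 = 75.87, so M₂ = 5.277052 × 75.87 ≈ 400.3699 million.
ΔM = M₂ − M₁ = 400.3699 − 406.0259 = -5.656 million.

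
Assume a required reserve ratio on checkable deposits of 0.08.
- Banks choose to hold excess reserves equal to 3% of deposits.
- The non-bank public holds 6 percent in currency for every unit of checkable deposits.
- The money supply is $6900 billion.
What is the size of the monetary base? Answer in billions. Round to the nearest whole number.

$1107 billion

The money multiplier is m = (1 + c) / (rr + e + c) = (1 + 0.06) / (0.08 + 0.03 + 0.06) ≈ 6.23529.
MB = M / m = 6900 / 6.23529 ≈ 1106.6045 billion.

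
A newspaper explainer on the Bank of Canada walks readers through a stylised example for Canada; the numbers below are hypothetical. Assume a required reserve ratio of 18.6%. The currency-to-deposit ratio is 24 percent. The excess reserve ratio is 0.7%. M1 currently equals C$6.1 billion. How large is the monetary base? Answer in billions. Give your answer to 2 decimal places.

C$2.13 billion

The money multiplier is m = (1 + c) / (rr + e + c) = (1 + 0.24) / (0.186 + 0.007 + 0.24) ≈ 2.8637.
MB = M / m = 6.1 / 2.8637 ≈ 2.1301 billion.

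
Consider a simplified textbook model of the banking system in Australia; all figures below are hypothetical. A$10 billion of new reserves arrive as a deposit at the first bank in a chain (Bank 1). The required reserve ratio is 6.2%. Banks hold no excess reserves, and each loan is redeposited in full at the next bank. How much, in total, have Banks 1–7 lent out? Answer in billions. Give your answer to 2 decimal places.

A$54.63 billion

Bank i lends (1 − rr)^i of the original deposit: Bank 1 lends 10·0.9380 = 9.3800, Bank 2 lends 10·0.9380² ≈ 8.7984, and so on.
Summing a geometric series: total = 10·[0.9380·(1 − 0.9380^7) / (1 − 0.9380)] ≈ 54.6338 billion.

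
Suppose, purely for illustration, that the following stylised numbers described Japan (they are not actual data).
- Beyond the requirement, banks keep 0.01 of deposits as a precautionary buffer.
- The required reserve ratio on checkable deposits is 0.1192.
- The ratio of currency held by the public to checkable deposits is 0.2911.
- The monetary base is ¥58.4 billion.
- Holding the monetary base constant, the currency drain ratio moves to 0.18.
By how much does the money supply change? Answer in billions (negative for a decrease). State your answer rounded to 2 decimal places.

¥43.48 billion

Initially m₁ = (1 + 0.2911) / (0.1192 + 0.01 + 0.2911) ≈ 3.07185, so M₁ = 3.07185 × 58.4 ≈ 179.396 billion.
After the change m₂ = (1 + 0.18) / (0.1192 + 0.01 + 0.18) ≈ 3.81630, so M₂ = 3.81630 × 58.4 ≈ 222.8719 billion.
ΔM = M₂ − M₁ = 222.8719 − 179.396 = 43.4759 billion.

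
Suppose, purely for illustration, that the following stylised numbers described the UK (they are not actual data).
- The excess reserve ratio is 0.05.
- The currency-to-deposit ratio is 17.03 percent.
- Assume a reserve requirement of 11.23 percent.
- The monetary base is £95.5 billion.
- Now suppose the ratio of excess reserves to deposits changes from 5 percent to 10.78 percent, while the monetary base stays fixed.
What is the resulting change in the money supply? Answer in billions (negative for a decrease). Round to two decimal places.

-49.75 billion

Initially m₁ = (1 + 0.1703) / (0.1123 + 0.05 + 0.1703) ≈ 3.51864, so M₁ = 3.51864 × 95.5 ≈ 336.0301 billion.
After the change m₂ = (1 + 0.1703) / (0.1123 + 0.1078 + 0.1703) ≈ 2.99769, so M₂ = 2.99769 × 95.5 ≈ 286.2794 billion.
ΔM = M₂ − M₁ = 286.2794 − 336.0301 = -49.7507 billion.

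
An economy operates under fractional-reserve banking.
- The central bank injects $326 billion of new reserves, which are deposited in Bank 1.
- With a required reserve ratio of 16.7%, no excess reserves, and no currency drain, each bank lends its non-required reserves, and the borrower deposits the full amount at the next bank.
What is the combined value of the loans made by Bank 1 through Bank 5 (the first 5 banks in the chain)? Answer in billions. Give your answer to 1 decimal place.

Bank i lends (1 − rr)^i of the original deposit: Bank 1 lends 326·0.8330 = 271.5580, Bank 2 lends 326·0.8330² ≈ 226.2078, and so on.
Summing a geometric series: total = 326·[0.8330·(1 − 0.8330^5) / (1 − 0.8330)] ≈ 973.9103 billion.

$973.9 billion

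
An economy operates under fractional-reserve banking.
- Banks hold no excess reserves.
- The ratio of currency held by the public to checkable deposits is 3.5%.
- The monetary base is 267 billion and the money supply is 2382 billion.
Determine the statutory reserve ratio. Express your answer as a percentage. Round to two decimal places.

8.10%

Using m = M/MB = 2382/267 ≈ 8.921348. Since m = (1 + c)/(c + rr + e), the denominator satisfies c + rr + e = (1 + c)/m = (1 + 0.035) / 8.921348 ≈ 0.116014.
With c = 0.035 and e = 0, the statutory reserve ratio is 0.116014 − 0.035 − 0 = 0.081014.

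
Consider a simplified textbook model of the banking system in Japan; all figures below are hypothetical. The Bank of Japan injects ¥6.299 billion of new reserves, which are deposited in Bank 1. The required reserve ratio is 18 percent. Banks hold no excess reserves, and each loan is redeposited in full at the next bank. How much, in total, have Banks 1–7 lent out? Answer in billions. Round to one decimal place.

Bank i lends (1 − rr)^i of the original deposit: Bank 1 lends 6.299·0.8200 ≈ 5.1652, Bank 2 lends 6.299·0.8200² ≈ 4.2354, and so on.
Summing a geometric series: total = 6.299·[0.8200·(1 − 0.8200^7) / (1 − 0.8200)] ≈ 21.5421 billion.

¥21.5 billion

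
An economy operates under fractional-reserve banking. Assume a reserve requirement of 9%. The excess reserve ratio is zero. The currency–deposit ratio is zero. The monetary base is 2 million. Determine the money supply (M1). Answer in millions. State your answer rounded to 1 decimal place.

With no currency drain or excess reserves, the money multiplier is m = 1/rr = 1/0.09 ≈ 11.1111.
Money supply M = m × MB = 11.1111 × 2 = 22.2222 million.

22.2 million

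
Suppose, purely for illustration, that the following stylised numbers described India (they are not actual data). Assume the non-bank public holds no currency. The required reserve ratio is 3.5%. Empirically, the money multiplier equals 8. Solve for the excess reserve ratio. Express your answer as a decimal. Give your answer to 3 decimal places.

0.090

Using m = 8. Since m = (1 + c)/(c + rr + e), the denominator satisfies c + rr + e = (1 + c)/m = (1 + 0) / 8 = 0.125000.
With c = 0 and rr = 0.035, the excess reserve ratio is 0.125000 − 0 − 0.035 = 0.09.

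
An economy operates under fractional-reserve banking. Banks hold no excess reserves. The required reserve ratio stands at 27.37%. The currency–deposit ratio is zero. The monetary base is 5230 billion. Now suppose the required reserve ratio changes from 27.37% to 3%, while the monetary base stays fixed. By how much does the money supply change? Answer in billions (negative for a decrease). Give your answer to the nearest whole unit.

155225 billion

Initially m₁ = 1 / (0.2737) ≈ 3.65364, so M₁ = 3.65364 × 5230 = 19108.5372 billion.
After the change m₂ = 1 / (0.03) ≈ 33.33333, so M₂ = 33.33333 × 5230 = 174333.3159 billion.
ΔM = M₂ − M₁ = 174333.3159 − 19108.5372 = 155224.7787 billion.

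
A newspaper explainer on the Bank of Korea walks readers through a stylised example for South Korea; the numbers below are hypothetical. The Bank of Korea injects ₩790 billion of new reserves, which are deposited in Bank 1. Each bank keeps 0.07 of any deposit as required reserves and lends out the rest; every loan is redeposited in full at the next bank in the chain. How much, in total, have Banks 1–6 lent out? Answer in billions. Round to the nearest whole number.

₩3705 billion

Bank i lends (1 − rr)^i of the original deposit: Bank 1 lends 790·0.9300 = 734.7000, Bank 2 lends 790·0.9300² = 683.2710, and so on.
Summing a geometric series: total = 790·[0.9300·(1 − 0.9300^6) / (1 − 0.9300)] ≈ 3705.0902 billion.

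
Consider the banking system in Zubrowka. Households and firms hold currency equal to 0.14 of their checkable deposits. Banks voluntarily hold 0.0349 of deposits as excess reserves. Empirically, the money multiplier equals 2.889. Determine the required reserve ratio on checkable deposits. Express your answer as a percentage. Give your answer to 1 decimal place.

22.0%

Using m = 2.889. Since m = (1 + c)/(c + rr + e), the denominator satisfies c + rr + e = (1 + c)/m = (1 + 0.14) / 2.889 ≈ 0.394600.
With c = 0.14 and e = 0.0349, the required reserve ratio on checkable deposits is 0.394600 − 0.14 − 0.0349 = 0.2197.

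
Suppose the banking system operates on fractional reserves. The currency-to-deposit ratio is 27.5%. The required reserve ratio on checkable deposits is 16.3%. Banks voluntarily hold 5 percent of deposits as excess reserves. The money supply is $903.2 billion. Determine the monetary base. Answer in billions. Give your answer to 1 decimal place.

$345.7 billion

The money multiplier is m = (1 + c) / (rr + e + c) = (1 + 0.275) / (0.163 + 0.05 + 0.275) ≈ 2.61270.
MB = M / m = 903.2 / 2.61270 ≈ 345.696 billion.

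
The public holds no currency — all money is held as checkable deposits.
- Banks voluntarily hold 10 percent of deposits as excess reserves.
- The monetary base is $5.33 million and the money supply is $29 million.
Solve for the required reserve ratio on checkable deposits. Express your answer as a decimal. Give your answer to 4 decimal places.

Using m = M/MB = 29/5.33 ≈ 5.440901. Since m = (1 + c)/(c + rr + e), the denominator satisfies c + rr + e = (1 + c)/m = (1 + 0) / 5.440901 ≈ 0.183793.
With c = 0 and e = 0.1, the required reserve ratio on checkable deposits is 0.183793 − 0 − 0.1 = 0.083793.

0.0838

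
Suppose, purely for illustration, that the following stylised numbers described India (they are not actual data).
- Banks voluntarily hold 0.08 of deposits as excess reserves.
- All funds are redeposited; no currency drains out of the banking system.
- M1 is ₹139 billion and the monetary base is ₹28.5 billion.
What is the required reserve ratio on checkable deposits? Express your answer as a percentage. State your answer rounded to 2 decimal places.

12.50%

Using m = M/MB = 139/28.5 ≈ 4.877193. Since m = (1 + c)/(c + rr + e), the denominator satisfies c + rr + e = (1 + c)/m = (1 + 0) / 4.877193 ≈ 0.205036.
With c = 0 and e = 0.08, the required reserve ratio on checkable deposits is 0.205036 − 0 − 0.08 = 0.125036.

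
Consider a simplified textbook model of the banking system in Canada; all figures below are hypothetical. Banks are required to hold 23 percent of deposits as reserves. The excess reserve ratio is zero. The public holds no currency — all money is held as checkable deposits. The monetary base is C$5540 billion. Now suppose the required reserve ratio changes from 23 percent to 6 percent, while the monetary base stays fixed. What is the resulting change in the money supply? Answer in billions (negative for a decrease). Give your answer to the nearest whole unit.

C$68246 billion

Initially m₁ = 1 / (0.23) ≈ 4.34783, so M₁ = 4.34783 × 5540 = 24086.9782 billion.
After the change m₂ = 1 / (0.06) ≈ 16.66667, so M₂ = 16.66667 × 5540 = 92333.3518 billion.
ΔM = M₂ − M₁ = 92333.3518 − 24086.9782 = 68246.3736 billion.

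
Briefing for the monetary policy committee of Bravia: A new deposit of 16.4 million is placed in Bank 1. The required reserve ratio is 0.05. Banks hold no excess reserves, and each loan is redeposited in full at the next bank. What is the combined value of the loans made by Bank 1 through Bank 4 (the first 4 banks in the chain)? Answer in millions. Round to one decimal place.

57.8 million

Bank i lends (1 − rr)^i of the original deposit: Bank 1 lends 16.4·0.9500 = 15.5800, Bank 2 lends 16.4·0.9500² = 14.8010, and so on.
Summing a geometric series: total = 16.4·[0.9500·(1 − 0.9500^4) / (1 − 0.9500)] ≈ 57.7999 million.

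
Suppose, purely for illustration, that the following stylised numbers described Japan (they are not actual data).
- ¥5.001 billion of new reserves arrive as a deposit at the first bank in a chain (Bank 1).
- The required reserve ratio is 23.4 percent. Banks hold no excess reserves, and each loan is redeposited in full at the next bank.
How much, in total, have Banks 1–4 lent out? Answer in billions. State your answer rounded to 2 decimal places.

Bank i lends (1 − rr)^i of the original deposit: Bank 1 lends 5.001·0.7660 ≈ 3.8308, Bank 2 lends 5.001·0.7660² ≈ 2.9344, and so on.
Summing a geometric series: total = 5.001·[0.7660·(1 − 0.7660^4) / (1 − 0.7660)] ≈ 10.7346 billion.

¥10.73 billion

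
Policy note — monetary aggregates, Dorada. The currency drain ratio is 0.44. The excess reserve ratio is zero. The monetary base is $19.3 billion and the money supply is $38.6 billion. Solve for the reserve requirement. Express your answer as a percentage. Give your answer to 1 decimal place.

28.0%

Using m = M/MB = 38.6/19.3 = 2.000000. Since m = (1 + c)/(c + rr + e), the denominator satisfies c + rr + e = (1 + c)/m = (1 + 0.44) / 2.000000 = 0.720000.
With c = 0.44 and e = 0, the reserve requirement is 0.720000 − 0.44 − 0 = 0.28.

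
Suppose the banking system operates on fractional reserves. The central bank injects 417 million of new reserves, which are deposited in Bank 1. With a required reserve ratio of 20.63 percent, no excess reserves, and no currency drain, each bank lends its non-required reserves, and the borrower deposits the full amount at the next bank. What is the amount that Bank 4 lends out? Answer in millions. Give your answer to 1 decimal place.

Each bank lends a fraction (1 − rr) = 0.7937 of the deposit it receives, so Bank 4 receives 417·0.7937^3 and lends 417·0.7937^4 ≈ 165.4861 million.

165.5 million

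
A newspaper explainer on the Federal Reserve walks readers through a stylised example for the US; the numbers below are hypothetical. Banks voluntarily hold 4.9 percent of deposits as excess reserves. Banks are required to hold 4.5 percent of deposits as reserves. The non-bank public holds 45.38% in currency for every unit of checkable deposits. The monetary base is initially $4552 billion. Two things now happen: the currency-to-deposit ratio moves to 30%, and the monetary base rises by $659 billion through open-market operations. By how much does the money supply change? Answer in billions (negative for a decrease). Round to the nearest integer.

$5113 billion

Before: m₁ = (1 + 0.4538) / (0.045 + 0.049 + 0.4538) ≈ 2.65389, MB₁ = 4552, so M₁ = 2.65389 × 4552 ≈ 12080.5073 billion.
After: m₂ = (1 + 0.3) / (0.045 + 0.049 + 0.3) ≈ 3.29949, MB₂ = 4552 + 659 = 5211, so M₂ = 3.29949 × 5211 ≈ 17193.6424 billion.
ΔM = M₂ − M₁ = 17193.6424 − 12080.5073 = 5113.1351 billion.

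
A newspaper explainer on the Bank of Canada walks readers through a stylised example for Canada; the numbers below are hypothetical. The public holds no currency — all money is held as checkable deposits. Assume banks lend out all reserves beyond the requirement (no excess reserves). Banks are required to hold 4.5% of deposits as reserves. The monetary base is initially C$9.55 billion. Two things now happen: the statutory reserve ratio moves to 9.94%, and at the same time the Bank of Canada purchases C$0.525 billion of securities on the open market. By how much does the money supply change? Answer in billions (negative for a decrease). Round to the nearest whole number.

-111 billion

Before: m₁ = 1 / (0.045) ≈ 22.2222, MB₁ = 9.55, so M₁ = 22.2222 × 9.55 ≈ 212.222 billion.
After: m₂ = 1 / (0.0994) ≈ 10.0604, MB₂ = 9.55 + 0.525 = 10.075, so M₂ = 10.0604 × 10.075 ≈ 101.3585 billion.
ΔM = M₂ − M₁ = 101.3585 − 212.222 = -110.8635 billion.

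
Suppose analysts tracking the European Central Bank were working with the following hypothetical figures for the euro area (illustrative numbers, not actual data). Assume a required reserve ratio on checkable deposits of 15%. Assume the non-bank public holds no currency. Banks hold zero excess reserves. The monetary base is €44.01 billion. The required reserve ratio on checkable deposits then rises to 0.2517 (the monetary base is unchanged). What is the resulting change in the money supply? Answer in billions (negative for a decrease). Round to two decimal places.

Initially m₁ = 1 / (0.15) ≈ 6.66667, so M₁ = 6.66667 × 44.01 ≈ 293.4001 billion.
After the change m₂ = 1 / (0.2517) ≈ 3.97298, so M₂ = 3.97298 × 44.01 ≈ 174.8508 billion.
ΔM = M₂ − M₁ = 174.8508 − 293.4001 = -118.5493 billion.

-118.55 billion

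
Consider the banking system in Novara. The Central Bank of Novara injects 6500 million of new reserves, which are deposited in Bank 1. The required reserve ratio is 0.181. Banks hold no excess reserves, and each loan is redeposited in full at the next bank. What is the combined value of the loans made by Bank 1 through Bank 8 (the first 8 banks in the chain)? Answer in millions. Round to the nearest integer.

Bank i lends (1 − rr)^i of the original deposit: Bank 1 lends 6500·0.8190 = 5323.5000, Bank 2 lends 6500·0.8190² = 4359.9465, and so on.
Summing a geometric series: total = 6500·[0.8190·(1 − 0.8190^8) / (1 − 0.8190)] ≈ 23457.8618 million.

23458 million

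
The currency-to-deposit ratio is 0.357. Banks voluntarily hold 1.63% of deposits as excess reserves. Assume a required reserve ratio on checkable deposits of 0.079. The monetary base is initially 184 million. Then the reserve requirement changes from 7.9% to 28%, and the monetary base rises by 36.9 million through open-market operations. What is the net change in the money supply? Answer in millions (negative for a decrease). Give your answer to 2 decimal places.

-93.20 million

Before: m₁ = (1 + 0.357) / (0.079 + 0.0163 + 0.357) ≈ 3.000221, MB₁ = 184, so M₁ = 3.000221 × 184 ≈ 552.0407 million.
After: m₂ = (1 + 0.357) / (0.28 + 0.0163 + 0.357) ≈ 2.077147, MB₂ = 184 + 36.9 = 220.9, so M₂ = 2.077147 × 220.9 ≈ 458.8418 million.
ΔM = M₂ − M₁ = 458.8418 − 552.0407 = -93.1989 million.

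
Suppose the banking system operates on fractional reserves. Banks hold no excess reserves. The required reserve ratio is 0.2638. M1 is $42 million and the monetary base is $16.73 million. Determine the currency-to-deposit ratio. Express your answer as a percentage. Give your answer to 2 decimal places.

22.36%

Using m = M/MB = 42/16.73 ≈ 2.510460. From m = (1 + c)/(c + rr + e), rearranging gives 1 + c = m·(c + rr + e), so c·(1 − m) = m·(rr + e) − 1.
Hence c = [m·(rr + e) − 1]/(1 − m) = [2.510460 × (0.2638 + 0) − 1] / (1 − 2.510460) ≈ 0.223601.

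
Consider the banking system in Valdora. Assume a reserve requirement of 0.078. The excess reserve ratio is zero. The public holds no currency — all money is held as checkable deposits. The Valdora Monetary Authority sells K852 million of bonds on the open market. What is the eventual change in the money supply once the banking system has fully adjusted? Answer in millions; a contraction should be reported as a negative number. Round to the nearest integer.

-10923 million

The simple money multiplier is m = 1/rr = 1/0.078 ≈ 12.8205.
An open-market sale reduces the monetary base by 852 million, so ΔM = m × ΔMB = 12.8205 × (−852) = -10923.066 million.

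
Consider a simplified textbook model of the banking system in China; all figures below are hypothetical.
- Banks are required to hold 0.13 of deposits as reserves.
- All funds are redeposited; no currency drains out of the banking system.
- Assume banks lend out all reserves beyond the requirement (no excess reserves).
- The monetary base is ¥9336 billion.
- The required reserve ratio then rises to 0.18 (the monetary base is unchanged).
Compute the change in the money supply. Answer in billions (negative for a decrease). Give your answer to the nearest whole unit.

-19949 billion

Initially m₁ = 1 / (0.13) ≈ 7.69231, so M₁ = 7.69231 × 9336 ≈ 71815.4062 billion.
After the change m₂ = 1 / (0.18) ≈ 5.55556, so M₂ = 5.55556 × 9336 ≈ 51866.7082 billion.
ΔM = M₂ − M₁ = 51866.7082 − 71815.4062 = -19948.698 billion.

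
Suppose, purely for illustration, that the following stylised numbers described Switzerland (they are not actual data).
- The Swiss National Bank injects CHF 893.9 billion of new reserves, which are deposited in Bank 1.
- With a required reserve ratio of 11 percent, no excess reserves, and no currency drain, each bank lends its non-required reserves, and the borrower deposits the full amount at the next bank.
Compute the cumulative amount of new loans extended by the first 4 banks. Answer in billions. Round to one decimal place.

CHF 2694.7 billion

Bank i lends (1 − rr)^i of the original deposit: Bank 1 lends 893.9·0.8900 = 795.5710, Bank 2 lends 893.9·0.8900² ≈ 708.0582, and so on.
Summing a geometric series: total = 893.9·[0.8900·(1 − 0.8900^4) / (1 − 0.8900)] ≈ 2694.6539 billion.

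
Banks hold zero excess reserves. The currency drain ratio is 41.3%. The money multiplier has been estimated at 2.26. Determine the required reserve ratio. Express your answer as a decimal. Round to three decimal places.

0.212

Using m = 2.26. Since m = (1 + c)/(c + rr + e), the denominator satisfies c + rr + e = (1 + c)/m = (1 + 0.413) / 2.26 ≈ 0.625221.
With c = 0.413 and e = 0, the required reserve ratio is 0.625221 − 0.413 − 0 = 0.212221.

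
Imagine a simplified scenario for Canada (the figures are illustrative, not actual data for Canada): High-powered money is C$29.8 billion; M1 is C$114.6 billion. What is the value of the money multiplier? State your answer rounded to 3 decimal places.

The money multiplier is m = M / MB = 114.6 / 29.8 ≈ 3.84564.

3.846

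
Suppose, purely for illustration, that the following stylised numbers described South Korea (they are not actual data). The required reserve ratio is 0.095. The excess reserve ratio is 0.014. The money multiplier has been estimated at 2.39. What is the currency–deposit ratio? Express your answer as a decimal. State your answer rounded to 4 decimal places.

0.5320

Using m = 2.39. From m = (1 + c)/(c + rr + e), rearranging gives 1 + c = m·(c + rr + e), so c·(1 − m) = m·(rr + e) − 1.
Hence c = [m·(rr + e) − 1]/(1 − m) = [2.39 × (0.095 + 0.014) − 1] / (1 − 2.39) ≈ 0.532007.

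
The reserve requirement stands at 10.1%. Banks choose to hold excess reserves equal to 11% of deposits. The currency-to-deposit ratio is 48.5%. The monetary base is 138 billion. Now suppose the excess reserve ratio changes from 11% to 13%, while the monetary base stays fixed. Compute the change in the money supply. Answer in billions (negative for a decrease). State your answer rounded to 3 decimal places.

Initially m₁ = (1 + 0.485) / (0.101 + 0.11 + 0.485) ≈ 2.1336207, so M₁ = 2.1336207 × 138 ≈ 294.4397 billion.
After the change m₂ = (1 + 0.485) / (0.101 + 0.13 + 0.485) ≈ 2.0740223, so M₂ = 2.0740223 × 138 ≈ 286.2151 billion.
ΔM = M₂ − M₁ = 286.2151 − 294.4397 = -8.2246 billion.

-8.225 billion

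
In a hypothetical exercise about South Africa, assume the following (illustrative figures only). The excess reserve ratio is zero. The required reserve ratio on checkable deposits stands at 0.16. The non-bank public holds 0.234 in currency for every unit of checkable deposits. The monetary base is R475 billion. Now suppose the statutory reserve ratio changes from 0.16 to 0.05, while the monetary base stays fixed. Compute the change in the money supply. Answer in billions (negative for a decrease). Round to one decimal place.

R576.2 billion

Initially m₁ = (1 + 0.234) / (0.16 + 0.234) ≈ 3.13198, so M₁ = 3.13198 × 475 = 1487.6905 billion.
After the change m₂ = (1 + 0.234) / (0.05 + 0.234) ≈ 4.34507, so M₂ = 4.34507 × 475 ≈ 2063.9082 billion.
ΔM = M₂ − M₁ = 2063.9082 − 1487.6905 = 576.2177 billion.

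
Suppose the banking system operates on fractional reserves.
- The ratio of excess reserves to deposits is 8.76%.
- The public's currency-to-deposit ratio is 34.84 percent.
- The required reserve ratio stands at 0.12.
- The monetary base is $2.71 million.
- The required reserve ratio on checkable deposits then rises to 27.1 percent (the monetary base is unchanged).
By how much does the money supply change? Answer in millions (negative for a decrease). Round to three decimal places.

-1.404 million

Initially m₁ = (1 + 0.3484) / (0.12 + 0.0876 + 0.3484) ≈ 2.42518, so M₁ = 2.42518 × 2.71 ≈ 6.5722 million.
After the change m₂ = (1 + 0.3484) / (0.271 + 0.0876 + 0.3484) ≈ 1.90721, so M₂ = 1.90721 × 2.71 ≈ 5.1685 million.
ΔM = M₂ − M₁ = 5.1685 − 6.5722 = -1.4037 million.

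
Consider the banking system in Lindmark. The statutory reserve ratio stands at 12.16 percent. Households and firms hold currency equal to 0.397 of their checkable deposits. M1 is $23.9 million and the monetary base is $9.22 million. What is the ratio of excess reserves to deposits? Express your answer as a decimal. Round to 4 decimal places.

0.0203

Using m = M/MB = 23.9/9.22 ≈ 2.592191. Since m = (1 + c)/(c + rr + e), the denominator satisfies c + rr + e = (1 + c)/m = (1 + 0.397) / 2.592191 ≈ 0.538926.
With c = 0.397 and rr = 0.1216, the ratio of excess reserves to deposits is 0.538926 − 0.397 − 0.1216 = 0.020326.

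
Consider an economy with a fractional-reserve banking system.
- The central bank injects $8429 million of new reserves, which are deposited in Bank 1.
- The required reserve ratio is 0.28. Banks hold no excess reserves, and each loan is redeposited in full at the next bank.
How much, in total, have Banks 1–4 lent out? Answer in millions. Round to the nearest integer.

Bank i lends (1 − rr)^i of the original deposit: Bank 1 lends 8429·0.7200 = 6068.8800, Bank 2 lends 8429·0.7200² = 4369.5936, and so on.
Summing a geometric series: total = 8429·[0.7200·(1 − 0.7200^4) / (1 − 0.7200)] ≈ 15849.7783 million.

$15850 million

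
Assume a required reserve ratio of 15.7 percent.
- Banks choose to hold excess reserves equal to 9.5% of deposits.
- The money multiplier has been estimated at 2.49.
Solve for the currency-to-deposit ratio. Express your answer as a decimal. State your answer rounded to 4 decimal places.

Using m = 2.49. From m = (1 + c)/(c + rr + e), rearranging gives 1 + c = m·(c + rr + e), so c·(1 − m) = m·(rr + e) − 1.
Hence c = [m·(rr + e) − 1]/(1 − m) = [2.49 × (0.157 + 0.095) − 1] / (1 − 2.49) ≈ 0.250013.

0.2500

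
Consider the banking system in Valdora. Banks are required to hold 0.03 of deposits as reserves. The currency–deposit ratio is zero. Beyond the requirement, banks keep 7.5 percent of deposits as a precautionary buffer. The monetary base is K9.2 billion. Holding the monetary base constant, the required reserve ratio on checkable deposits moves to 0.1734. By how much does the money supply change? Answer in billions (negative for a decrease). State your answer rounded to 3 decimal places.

Initially m₁ = 1 / (0.03 + 0.075) ≈ 9.52381, so M₁ = 9.52381 × 9.2 ≈ 87.6191 billion.
After the change m₂ = 1 / (0.1734 + 0.075) ≈ 4.02576, so M₂ = 4.02576 × 9.2 ≈ 37.037 billion.
ΔM = M₂ − M₁ = 37.037 − 87.6191 = -50.5821 billion.

-50.582 billion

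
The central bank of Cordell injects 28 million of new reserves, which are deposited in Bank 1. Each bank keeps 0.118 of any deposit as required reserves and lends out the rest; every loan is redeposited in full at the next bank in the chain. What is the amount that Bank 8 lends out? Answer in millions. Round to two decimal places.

Each bank lends a fraction (1 − rr) = 0.8820 of the deposit it receives, so Bank 8 receives 28·0.8820^7 and lends 28·0.8820^8 ≈ 10.2543 million.

10.25 million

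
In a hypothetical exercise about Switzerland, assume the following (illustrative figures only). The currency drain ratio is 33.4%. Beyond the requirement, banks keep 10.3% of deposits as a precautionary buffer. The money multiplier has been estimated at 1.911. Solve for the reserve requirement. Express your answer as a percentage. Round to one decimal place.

26.1%

Using m = 1.911. Since m = (1 + c)/(c + rr + e), the denominator satisfies c + rr + e = (1 + c)/m = (1 + 0.334) / 1.911 ≈ 0.698064.
With c = 0.334 and e = 0.103, the reserve requirement is 0.698064 − 0.334 − 0.103 = 0.261064.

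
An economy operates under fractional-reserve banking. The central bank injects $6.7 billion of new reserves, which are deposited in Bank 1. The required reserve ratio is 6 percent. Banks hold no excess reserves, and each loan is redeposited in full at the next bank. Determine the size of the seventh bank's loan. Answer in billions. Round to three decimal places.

Each bank lends a fraction (1 − rr) = 0.9400 of the deposit it receives, so Bank 7 receives 6.7·0.9400^6 and lends 6.7·0.9400^7 ≈ 4.3448 billion.

$4.345 billion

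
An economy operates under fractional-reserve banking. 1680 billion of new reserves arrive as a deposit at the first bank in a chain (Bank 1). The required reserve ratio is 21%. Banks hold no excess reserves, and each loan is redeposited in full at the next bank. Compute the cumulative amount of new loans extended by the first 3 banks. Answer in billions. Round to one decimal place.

3204.0 billion

Bank i lends (1 − rr)^i of the original deposit: Bank 1 lends 1680·0.7900 = 1327.2000, Bank 2 lends 1680·0.7900² = 1048.4880, and so on.
Summing a geometric series: total = 1680·[0.7900·(1 − 0.7900^3) / (1 − 0.7900)] ≈ 3203.9935 billion.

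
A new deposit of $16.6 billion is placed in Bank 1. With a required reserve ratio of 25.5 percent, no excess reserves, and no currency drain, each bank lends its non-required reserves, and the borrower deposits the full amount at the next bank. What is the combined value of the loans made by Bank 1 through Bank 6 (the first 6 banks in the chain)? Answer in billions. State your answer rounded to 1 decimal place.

Bank i lends (1 − rr)^i of the original deposit: Bank 1 lends 16.6·0.7450 = 12.3670, Bank 2 lends 16.6·0.7450² ≈ 9.2134, and so on.
Summing a geometric series: total = 16.6·[0.7450·(1 − 0.7450^6) / (1 − 0.7450)] ≈ 40.2060 billion.

$40.2 billion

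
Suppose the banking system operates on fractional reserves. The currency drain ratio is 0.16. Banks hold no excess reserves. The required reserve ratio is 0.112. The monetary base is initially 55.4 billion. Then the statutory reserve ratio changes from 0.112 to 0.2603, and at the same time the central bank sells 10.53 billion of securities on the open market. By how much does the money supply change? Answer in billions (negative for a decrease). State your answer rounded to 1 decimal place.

Before: m₁ = (1 + 0.16) / (0.112 + 0.16) ≈ 4.2647, MB₁ = 55.4, so M₁ = 4.2647 × 55.4 ≈ 236.2644 billion.
After: m₂ = (1 + 0.16) / (0.2603 + 0.16) ≈ 2.7599, MB₂ = 55.4 − 10.53 = 44.87, so M₂ = 2.7599 × 44.87 ≈ 123.8367 billion.
ΔM = M₂ − M₁ = 123.8367 − 236.2644 = -112.4277 billion.

-112.4 billion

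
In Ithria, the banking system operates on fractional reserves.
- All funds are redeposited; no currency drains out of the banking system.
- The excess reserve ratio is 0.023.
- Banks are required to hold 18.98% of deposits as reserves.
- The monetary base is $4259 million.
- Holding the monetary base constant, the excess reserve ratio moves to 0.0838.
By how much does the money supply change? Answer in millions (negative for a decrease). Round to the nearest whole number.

Initially m₁ = 1 / (0.1898 + 0.023) ≈ 4.69925, so M₁ = 4.69925 × 4259 ≈ 20014.1058 million.
After the change m₂ = 1 / (0.1898 + 0.0838) ≈ 3.65497, so M₂ = 3.65497 × 4259 ≈ 15566.5172 million.
ΔM = M₂ − M₁ = 15566.5172 − 20014.1058 = -4447.5886 million.

-4448 million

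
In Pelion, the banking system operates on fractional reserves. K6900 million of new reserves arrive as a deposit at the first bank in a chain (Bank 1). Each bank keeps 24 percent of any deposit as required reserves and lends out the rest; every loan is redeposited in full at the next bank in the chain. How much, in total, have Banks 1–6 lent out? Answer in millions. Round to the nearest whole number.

K17640 million

Bank i lends (1 − rr)^i of the original deposit: Bank 1 lends 6900·0.7600 = 5244.0000, Bank 2 lends 6900·0.7600² = 3985.4400, and so on.
Summing a geometric series: total = 6900·[0.7600·(1 − 0.7600^6) / (1 − 0.7600)] ≈ 17639.5066 million.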